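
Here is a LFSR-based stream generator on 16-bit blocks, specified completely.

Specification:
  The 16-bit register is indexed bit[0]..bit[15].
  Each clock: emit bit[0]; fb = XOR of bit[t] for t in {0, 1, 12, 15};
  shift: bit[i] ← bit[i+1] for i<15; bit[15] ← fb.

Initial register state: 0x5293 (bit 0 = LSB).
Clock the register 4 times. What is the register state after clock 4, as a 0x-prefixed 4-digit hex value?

reg_0 = 0x5293
clock 1: out=1, reg = 0xA949
clock 2: out=1, reg = 0x54A4
clock 3: out=0, reg = 0xAA52
clock 4: out=0, reg = 0x5529

0x5529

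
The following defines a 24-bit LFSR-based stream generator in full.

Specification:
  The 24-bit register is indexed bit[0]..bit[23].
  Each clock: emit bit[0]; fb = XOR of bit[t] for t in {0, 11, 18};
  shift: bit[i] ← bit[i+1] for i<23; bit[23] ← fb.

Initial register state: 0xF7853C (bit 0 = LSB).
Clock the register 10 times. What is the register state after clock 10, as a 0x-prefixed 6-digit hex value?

0xEC7DE1

reg_0 = 0xF7853C
clock 1: out=0, reg = 0xFBC29E
clock 2: out=0, reg = 0x7DE14F
clock 3: out=1, reg = 0x3EF0A7
clock 4: out=1, reg = 0x1F7853
clock 5: out=1, reg = 0x8FBC29
clock 6: out=1, reg = 0xC7DE14
clock 7: out=0, reg = 0x63EF0A
clock 8: out=0, reg = 0xB1F785
clock 9: out=1, reg = 0xD8FBC2
clock 10: out=0, reg = 0xEC7DE1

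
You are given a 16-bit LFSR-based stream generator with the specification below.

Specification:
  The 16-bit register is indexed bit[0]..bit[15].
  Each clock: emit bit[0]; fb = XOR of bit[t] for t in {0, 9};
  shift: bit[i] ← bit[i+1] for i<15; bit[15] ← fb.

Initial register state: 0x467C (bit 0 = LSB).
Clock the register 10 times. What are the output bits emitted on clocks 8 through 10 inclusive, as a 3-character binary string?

001

reg_0 = 0x467C
clock 1: out=0, reg = 0xA33E
clock 2: out=0, reg = 0xD19F
clock 3: out=1, reg = 0xE8CF
clock 4: out=1, reg = 0xF467
clock 5: out=1, reg = 0xFA33
clock 6: out=1, reg = 0x7D19
clock 7: out=1, reg = 0xBE8C
clock 8: out=0, reg = 0xDF46
clock 9: out=0, reg = 0xEFA3
clock 10: out=1, reg = 0x77D1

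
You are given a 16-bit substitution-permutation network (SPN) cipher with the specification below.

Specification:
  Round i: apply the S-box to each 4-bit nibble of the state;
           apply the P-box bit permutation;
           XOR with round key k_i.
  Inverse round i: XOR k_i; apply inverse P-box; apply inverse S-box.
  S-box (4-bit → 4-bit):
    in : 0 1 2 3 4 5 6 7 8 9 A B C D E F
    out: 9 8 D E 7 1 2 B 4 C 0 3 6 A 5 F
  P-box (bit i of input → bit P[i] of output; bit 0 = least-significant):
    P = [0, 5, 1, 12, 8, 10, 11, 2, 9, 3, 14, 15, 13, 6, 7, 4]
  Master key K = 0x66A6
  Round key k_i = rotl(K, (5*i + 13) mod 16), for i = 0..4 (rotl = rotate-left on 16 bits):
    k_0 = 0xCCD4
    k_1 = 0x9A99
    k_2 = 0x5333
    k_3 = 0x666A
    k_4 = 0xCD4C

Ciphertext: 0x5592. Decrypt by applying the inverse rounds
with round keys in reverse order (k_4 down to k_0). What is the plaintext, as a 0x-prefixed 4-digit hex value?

0x2EAD

s_0 = ciphertext = 0x5592
s_1 = InvRound(s_0, k_4) = 0x3D99
s_2 = InvRound(s_1, k_3) = 0x3EEF
s_3 = InvRound(s_2, k_2) = 0xFCFA
s_4 = InvRound(s_3, k_1) = 0xBE64
s_5 = InvRound(s_4, k_0) = 0x2EAD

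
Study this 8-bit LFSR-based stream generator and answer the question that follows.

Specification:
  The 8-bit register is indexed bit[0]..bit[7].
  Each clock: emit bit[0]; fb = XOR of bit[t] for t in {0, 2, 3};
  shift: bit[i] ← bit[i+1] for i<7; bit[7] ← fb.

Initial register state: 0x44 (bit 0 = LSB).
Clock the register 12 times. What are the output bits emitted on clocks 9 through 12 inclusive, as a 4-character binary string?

reg_0 = 0x44
clock 1: out=0, reg = 0xA2
clock 2: out=0, reg = 0x51
clock 3: out=1, reg = 0xA8
clock 4: out=0, reg = 0xD4
clock 5: out=0, reg = 0xEA
clock 6: out=0, reg = 0xF5
clock 7: out=1, reg = 0x7A
clock 8: out=0, reg = 0xBD
clock 9: out=1, reg = 0xDE
clock 10: out=0, reg = 0x6F
clock 11: out=1, reg = 0xB7
clock 12: out=1, reg = 0x5B

1011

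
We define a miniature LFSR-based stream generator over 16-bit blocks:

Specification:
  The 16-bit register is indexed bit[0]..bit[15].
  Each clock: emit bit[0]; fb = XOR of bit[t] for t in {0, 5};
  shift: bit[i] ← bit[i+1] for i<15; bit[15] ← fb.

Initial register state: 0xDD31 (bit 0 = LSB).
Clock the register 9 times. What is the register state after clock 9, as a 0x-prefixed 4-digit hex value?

reg_0 = 0xDD31
clock 1: out=1, reg = 0x6E98
clock 2: out=0, reg = 0x374C
clock 3: out=0, reg = 0x1BA6
clock 4: out=0, reg = 0x8DD3
clock 5: out=1, reg = 0xC6E9
clock 6: out=1, reg = 0x6374
clock 7: out=0, reg = 0xB1BA
clock 8: out=0, reg = 0xD8DD
clock 9: out=1, reg = 0xEC6E

0xEC6E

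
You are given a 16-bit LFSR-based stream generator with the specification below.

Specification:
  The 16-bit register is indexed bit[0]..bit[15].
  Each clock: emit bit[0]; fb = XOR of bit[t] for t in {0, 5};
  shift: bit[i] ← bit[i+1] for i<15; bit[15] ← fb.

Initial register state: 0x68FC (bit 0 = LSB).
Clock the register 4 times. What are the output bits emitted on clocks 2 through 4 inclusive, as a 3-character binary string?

011

reg_0 = 0x68FC
clock 1: out=0, reg = 0xB47E
clock 2: out=0, reg = 0xDA3F
clock 3: out=1, reg = 0x6D1F
clock 4: out=1, reg = 0xB68F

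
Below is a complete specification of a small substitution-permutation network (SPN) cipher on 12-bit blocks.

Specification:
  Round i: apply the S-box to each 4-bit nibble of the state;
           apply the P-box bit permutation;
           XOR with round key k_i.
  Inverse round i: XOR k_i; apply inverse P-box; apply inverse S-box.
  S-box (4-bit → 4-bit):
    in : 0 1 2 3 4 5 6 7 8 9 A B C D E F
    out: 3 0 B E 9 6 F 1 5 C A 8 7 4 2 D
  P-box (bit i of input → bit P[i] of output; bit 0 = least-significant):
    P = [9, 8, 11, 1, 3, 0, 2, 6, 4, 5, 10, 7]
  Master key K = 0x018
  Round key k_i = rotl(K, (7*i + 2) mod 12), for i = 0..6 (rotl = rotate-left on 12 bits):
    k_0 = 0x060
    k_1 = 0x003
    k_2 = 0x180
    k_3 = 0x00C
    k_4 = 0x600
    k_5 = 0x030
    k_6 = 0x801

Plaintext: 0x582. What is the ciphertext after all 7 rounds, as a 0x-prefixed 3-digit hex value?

0xF36

s_0 = plaintext = 0x582
s_1 = Round(s_0, k_0) = 0x74E
s_2 = Round(s_1, k_1) = 0x15B
s_3 = Round(s_2, k_2) = 0x187
s_4 = Round(s_3, k_3) = 0x200
s_5 = Round(s_4, k_4) = 0x5B9
s_6 = Round(s_5, k_5) = 0xC52
s_7 = Round(s_6, k_6) = 0xF36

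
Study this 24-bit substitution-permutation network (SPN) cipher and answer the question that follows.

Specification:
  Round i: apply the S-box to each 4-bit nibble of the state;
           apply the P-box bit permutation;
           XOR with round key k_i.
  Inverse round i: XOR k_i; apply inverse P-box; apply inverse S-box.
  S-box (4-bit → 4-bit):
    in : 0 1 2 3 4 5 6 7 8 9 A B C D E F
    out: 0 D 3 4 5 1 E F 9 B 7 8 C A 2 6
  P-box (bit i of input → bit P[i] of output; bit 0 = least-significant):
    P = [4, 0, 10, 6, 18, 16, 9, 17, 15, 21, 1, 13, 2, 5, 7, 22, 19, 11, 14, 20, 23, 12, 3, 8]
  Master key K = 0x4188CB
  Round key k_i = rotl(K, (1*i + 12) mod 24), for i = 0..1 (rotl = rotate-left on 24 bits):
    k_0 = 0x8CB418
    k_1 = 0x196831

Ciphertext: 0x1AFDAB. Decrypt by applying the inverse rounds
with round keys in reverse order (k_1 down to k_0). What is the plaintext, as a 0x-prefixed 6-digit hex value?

s_0 = ciphertext = 0x1AFDAB
s_1 = InvRound(s_0, k_1) = 0x6034D4
s_2 = InvRound(s_1, k_0) = 0x45125B

0x45125B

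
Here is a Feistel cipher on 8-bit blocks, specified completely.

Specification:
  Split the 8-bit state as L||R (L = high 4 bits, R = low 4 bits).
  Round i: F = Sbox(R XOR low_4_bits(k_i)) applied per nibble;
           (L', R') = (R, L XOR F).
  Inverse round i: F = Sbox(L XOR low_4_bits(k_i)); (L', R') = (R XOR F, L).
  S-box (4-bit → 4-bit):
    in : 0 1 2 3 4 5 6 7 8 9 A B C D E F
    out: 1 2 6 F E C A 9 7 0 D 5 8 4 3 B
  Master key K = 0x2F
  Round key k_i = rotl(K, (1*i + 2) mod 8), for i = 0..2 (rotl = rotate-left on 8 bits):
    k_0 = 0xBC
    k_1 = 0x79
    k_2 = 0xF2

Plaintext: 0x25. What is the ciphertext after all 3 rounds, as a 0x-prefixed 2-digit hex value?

0x04

s_0 = plaintext = 0x25
s_1 = Round(s_0, k_0) = 0x52
s_2 = Round(s_1, k_1) = 0x20
s_3 = Round(s_2, k_2) = 0x04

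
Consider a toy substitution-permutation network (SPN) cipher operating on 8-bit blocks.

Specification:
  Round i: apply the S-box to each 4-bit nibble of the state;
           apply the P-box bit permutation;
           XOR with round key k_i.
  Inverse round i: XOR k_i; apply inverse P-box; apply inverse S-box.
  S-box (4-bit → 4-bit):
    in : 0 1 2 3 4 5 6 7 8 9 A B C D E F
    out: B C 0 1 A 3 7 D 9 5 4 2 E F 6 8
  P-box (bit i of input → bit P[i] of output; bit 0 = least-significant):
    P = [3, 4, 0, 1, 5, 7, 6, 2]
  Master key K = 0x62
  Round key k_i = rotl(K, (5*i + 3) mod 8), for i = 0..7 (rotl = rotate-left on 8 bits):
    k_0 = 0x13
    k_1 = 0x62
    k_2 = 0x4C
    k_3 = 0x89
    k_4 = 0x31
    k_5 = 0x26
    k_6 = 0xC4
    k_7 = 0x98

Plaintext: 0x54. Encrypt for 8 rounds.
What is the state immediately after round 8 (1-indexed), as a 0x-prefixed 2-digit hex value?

s_0 = plaintext = 0x54
s_1 = Round(s_0, k_0) = 0xA1
s_2 = Round(s_1, k_1) = 0x21
s_3 = Round(s_2, k_2) = 0x4F
s_4 = Round(s_3, k_3) = 0x0F
s_5 = Round(s_4, k_4) = 0x97
s_6 = Round(s_5, k_5) = 0x4D
s_7 = Round(s_6, k_6) = 0x5B
s_8 = Round(s_7, k_7) = 0x28

0x28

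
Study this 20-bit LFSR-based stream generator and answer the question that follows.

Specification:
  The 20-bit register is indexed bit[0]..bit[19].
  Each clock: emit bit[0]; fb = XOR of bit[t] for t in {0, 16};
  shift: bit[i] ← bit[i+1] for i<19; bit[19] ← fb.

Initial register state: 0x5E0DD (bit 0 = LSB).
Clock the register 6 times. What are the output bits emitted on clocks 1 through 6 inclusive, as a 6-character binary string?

101110

reg_0 = 0x5E0DD
clock 1: out=1, reg = 0x2F06E
clock 2: out=0, reg = 0x17837
clock 3: out=1, reg = 0x0BC1B
clock 4: out=1, reg = 0x85E0D
clock 5: out=1, reg = 0xC2F06
clock 6: out=0, reg = 0x61783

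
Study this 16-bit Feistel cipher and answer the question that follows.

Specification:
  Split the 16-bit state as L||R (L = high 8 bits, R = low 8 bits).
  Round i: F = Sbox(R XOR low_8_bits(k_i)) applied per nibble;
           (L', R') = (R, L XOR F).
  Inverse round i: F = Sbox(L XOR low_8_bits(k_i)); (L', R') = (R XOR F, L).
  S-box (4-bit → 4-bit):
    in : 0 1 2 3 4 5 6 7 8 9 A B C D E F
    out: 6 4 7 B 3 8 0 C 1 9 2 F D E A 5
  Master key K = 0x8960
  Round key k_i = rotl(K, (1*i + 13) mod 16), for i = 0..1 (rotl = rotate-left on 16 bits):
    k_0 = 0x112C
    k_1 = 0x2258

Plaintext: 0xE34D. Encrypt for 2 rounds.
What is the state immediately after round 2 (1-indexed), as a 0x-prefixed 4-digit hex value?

s_0 = plaintext = 0xE34D
s_1 = Round(s_0, k_0) = 0x4DE7
s_2 = Round(s_1, k_1) = 0xE7B8

0xE7B8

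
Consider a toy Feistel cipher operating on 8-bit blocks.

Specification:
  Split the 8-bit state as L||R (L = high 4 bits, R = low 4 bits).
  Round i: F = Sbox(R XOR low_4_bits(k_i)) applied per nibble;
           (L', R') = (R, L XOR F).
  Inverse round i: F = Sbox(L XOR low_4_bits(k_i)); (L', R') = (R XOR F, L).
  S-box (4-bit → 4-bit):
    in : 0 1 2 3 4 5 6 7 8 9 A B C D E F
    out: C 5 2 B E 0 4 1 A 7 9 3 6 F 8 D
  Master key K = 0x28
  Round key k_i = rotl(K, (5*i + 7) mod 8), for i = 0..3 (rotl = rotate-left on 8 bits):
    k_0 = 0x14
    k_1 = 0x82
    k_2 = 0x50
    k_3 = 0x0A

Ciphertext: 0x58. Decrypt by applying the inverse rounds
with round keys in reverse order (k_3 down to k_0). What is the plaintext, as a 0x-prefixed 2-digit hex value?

s_0 = ciphertext = 0x58
s_1 = InvRound(s_0, k_3) = 0x55
s_2 = InvRound(s_1, k_2) = 0x55
s_3 = InvRound(s_2, k_1) = 0x45
s_4 = InvRound(s_3, k_0) = 0x94

0x94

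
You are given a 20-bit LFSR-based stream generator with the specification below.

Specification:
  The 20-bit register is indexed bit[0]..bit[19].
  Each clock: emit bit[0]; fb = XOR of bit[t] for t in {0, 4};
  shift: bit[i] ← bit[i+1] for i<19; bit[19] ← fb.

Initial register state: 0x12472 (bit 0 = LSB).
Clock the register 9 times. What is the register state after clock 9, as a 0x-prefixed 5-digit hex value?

0x1A892

reg_0 = 0x12472
clock 1: out=0, reg = 0x89239
clock 2: out=1, reg = 0x4491C
clock 3: out=0, reg = 0xA248E
clock 4: out=0, reg = 0x51247
clock 5: out=1, reg = 0xA8923
clock 6: out=1, reg = 0xD4491
clock 7: out=1, reg = 0x6A248
clock 8: out=0, reg = 0x35124
clock 9: out=0, reg = 0x1A892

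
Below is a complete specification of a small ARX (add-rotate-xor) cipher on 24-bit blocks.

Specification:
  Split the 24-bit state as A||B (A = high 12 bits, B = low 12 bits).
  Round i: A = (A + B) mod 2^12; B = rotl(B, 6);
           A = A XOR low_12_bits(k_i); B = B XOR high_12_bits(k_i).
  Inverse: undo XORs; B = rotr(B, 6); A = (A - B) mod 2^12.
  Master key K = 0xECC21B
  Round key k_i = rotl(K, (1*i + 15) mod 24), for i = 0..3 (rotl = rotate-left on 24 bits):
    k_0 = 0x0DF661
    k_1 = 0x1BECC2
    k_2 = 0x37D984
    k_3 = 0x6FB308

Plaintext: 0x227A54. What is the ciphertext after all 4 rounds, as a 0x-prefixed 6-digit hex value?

0x98459F

s_0 = plaintext = 0x227A54
s_1 = Round(s_0, k_0) = 0xA1A5F6
s_2 = Round(s_1, k_1) = 0xCD2C29
s_3 = Round(s_2, k_2) = 0x17F90D
s_4 = Round(s_3, k_3) = 0x98459F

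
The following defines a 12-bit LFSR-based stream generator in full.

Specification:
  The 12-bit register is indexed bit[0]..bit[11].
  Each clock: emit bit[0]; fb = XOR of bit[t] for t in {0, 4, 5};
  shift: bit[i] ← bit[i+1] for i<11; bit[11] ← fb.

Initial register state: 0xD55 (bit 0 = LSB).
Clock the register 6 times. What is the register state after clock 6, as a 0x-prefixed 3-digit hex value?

reg_0 = 0xD55
clock 1: out=1, reg = 0x6AA
clock 2: out=0, reg = 0xB55
clock 3: out=1, reg = 0x5AA
clock 4: out=0, reg = 0xAD5
clock 5: out=1, reg = 0x56A
clock 6: out=0, reg = 0xAB5

0xAB5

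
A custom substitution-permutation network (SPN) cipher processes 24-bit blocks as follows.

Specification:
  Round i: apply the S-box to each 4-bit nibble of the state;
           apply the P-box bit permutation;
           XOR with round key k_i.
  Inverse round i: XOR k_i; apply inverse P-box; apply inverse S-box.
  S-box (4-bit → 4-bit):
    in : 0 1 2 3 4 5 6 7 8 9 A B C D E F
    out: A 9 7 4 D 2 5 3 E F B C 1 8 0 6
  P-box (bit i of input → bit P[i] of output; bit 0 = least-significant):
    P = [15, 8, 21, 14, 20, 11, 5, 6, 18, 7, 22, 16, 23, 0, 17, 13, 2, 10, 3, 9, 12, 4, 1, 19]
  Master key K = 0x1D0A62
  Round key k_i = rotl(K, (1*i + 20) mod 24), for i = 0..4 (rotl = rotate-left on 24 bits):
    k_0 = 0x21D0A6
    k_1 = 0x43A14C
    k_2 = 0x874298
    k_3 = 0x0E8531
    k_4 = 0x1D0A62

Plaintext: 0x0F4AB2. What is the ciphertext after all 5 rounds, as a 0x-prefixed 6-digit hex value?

0x5008D9

s_0 = plaintext = 0x0F4AB2
s_1 = Round(s_0, k_0) = 0x8E755E
s_2 = Round(s_1, k_1) = 0xCBA9DF
s_3 = Round(s_2, k_2) = 0x627151
s_4 = Round(s_3, k_3) = 0x8B593E
s_5 = Round(s_4, k_4) = 0x5008D9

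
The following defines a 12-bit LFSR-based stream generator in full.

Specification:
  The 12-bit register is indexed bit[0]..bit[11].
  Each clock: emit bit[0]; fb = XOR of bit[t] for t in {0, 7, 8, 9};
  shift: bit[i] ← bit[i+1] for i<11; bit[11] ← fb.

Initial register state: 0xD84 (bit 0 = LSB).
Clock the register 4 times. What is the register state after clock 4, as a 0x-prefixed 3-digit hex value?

reg_0 = 0xD84
clock 1: out=0, reg = 0x6C2
clock 2: out=0, reg = 0x361
clock 3: out=1, reg = 0x9B0
clock 4: out=0, reg = 0x4D8

0x4D8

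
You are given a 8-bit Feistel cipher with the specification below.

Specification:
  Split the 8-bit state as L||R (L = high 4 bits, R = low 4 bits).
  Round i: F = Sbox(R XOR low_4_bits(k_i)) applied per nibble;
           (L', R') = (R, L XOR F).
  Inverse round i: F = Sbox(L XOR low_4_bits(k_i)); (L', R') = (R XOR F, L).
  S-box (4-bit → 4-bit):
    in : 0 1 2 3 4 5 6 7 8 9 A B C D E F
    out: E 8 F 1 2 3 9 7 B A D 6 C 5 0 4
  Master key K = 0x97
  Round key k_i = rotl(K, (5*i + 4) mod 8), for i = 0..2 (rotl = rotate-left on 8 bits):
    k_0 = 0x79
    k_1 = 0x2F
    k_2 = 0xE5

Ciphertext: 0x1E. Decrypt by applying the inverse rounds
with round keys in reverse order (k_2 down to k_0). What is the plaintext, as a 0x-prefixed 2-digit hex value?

0x60

s_0 = ciphertext = 0x1E
s_1 = InvRound(s_0, k_2) = 0xC1
s_2 = InvRound(s_1, k_1) = 0x0C
s_3 = InvRound(s_2, k_0) = 0x60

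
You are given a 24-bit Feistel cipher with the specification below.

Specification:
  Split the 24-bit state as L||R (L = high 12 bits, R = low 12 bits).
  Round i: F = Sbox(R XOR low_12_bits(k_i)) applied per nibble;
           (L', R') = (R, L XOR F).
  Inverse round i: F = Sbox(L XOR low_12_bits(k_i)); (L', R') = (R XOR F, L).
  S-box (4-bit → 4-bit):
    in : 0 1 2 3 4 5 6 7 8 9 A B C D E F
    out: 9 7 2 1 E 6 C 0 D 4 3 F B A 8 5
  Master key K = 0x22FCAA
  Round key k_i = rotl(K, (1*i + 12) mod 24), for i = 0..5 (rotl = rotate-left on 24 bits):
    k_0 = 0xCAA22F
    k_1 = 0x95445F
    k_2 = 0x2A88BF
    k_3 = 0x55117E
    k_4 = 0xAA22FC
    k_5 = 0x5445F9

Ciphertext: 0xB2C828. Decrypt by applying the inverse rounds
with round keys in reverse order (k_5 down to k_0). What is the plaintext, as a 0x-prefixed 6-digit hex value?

0x6B229C

s_0 = ciphertext = 0xB2C828
s_1 = InvRound(s_0, k_5) = 0x08EB2C
s_2 = InvRound(s_1, k_4) = 0x92E08E
s_3 = InvRound(s_2, k_3) = 0xDE792E
s_4 = InvRound(s_3, k_2) = 0xF43DE7
s_5 = InvRound(s_4, k_1) = 0x29CF43
s_6 = InvRound(s_5, k_0) = 0x6B229C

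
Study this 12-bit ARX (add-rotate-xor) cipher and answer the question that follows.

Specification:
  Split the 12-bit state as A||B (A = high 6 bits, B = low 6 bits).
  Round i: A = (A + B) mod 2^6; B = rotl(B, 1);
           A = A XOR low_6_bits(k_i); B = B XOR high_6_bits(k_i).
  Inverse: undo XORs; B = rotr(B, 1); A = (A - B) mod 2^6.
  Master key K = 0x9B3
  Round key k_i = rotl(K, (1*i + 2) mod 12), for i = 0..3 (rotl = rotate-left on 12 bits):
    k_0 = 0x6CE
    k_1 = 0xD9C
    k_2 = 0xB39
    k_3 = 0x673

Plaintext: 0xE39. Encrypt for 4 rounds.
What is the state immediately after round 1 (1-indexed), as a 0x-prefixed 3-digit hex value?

s_0 = plaintext = 0xE39
s_1 = Round(s_0, k_0) = 0xFE8
s_2 = Round(s_1, k_1) = 0xEE7
s_3 = Round(s_2, k_2) = 0x6E3
s_4 = Round(s_3, k_3) = 0x35E

0xFE8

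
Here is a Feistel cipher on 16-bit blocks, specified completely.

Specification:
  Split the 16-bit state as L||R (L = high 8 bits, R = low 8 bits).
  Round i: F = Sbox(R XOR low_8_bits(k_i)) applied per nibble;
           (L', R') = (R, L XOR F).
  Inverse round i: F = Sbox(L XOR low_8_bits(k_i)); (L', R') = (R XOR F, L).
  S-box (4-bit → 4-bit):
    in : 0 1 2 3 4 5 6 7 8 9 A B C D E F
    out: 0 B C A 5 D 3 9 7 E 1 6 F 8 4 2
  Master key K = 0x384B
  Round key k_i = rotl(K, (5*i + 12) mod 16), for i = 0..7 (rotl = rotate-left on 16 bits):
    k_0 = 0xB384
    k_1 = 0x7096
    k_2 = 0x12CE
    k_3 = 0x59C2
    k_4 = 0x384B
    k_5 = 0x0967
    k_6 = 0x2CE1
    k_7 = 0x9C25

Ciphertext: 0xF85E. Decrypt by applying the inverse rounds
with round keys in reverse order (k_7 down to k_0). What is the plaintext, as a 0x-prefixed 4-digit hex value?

s_0 = ciphertext = 0xF85E
s_1 = InvRound(s_0, k_7) = 0xD6F8
s_2 = InvRound(s_1, k_6) = 0x51D6
s_3 = InvRound(s_2, k_5) = 0x7551
s_4 = InvRound(s_3, k_4) = 0xF575
s_5 = InvRound(s_4, k_3) = 0xDCF5
s_6 = InvRound(s_5, k_2) = 0x49DC
s_7 = InvRound(s_6, k_1) = 0x5E49
s_8 = InvRound(s_7, k_0) = 0xC85E

0xC85E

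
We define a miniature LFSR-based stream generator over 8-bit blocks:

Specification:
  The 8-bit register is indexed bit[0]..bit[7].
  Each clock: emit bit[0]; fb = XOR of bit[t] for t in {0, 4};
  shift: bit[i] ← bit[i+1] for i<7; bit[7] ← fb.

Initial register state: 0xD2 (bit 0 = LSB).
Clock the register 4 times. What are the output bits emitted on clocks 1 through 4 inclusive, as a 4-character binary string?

reg_0 = 0xD2
clock 1: out=0, reg = 0xE9
clock 2: out=1, reg = 0xF4
clock 3: out=0, reg = 0xFA
clock 4: out=0, reg = 0xFD

0100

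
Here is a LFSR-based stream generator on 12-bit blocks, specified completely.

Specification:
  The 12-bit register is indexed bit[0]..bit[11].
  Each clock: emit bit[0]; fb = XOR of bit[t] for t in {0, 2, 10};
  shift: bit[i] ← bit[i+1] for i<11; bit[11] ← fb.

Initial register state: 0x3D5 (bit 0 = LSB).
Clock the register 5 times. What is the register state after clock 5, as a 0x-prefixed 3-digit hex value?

0x01E

reg_0 = 0x3D5
clock 1: out=1, reg = 0x1EA
clock 2: out=0, reg = 0x0F5
clock 3: out=1, reg = 0x07A
clock 4: out=0, reg = 0x03D
clock 5: out=1, reg = 0x01E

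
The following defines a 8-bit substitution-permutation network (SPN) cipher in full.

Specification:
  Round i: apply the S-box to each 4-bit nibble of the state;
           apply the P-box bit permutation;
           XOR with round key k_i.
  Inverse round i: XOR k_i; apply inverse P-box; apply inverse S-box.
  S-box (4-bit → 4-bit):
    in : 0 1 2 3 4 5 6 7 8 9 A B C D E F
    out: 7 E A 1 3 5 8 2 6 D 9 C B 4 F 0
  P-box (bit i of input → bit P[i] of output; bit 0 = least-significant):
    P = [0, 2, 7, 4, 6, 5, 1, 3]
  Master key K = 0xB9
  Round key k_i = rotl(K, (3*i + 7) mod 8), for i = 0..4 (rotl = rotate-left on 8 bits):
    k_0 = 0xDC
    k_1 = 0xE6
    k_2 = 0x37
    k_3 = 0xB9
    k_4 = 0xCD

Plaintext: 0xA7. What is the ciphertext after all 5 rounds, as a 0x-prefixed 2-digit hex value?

0x3A

s_0 = plaintext = 0xA7
s_1 = Round(s_0, k_0) = 0x90
s_2 = Round(s_1, k_1) = 0x29
s_3 = Round(s_2, k_2) = 0x8E
s_4 = Round(s_3, k_3) = 0x0E
s_5 = Round(s_4, k_4) = 0x3A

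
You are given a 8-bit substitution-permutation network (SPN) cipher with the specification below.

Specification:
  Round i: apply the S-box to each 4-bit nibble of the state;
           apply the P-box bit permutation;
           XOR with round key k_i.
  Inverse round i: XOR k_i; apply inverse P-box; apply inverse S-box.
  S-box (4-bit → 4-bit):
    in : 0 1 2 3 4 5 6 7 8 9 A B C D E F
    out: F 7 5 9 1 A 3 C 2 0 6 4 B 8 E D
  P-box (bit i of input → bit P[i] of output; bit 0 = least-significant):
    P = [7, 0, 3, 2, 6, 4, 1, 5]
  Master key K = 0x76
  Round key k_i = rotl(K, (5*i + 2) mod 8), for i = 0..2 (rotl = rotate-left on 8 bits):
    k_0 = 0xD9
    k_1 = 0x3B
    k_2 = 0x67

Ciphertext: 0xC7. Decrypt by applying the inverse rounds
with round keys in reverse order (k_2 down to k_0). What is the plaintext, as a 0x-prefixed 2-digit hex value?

s_0 = ciphertext = 0xC7
s_1 = InvRound(s_0, k_2) = 0xD4
s_2 = InvRound(s_1, k_1) = 0xF0
s_3 = InvRound(s_2, k_0) = 0xDA

0xDA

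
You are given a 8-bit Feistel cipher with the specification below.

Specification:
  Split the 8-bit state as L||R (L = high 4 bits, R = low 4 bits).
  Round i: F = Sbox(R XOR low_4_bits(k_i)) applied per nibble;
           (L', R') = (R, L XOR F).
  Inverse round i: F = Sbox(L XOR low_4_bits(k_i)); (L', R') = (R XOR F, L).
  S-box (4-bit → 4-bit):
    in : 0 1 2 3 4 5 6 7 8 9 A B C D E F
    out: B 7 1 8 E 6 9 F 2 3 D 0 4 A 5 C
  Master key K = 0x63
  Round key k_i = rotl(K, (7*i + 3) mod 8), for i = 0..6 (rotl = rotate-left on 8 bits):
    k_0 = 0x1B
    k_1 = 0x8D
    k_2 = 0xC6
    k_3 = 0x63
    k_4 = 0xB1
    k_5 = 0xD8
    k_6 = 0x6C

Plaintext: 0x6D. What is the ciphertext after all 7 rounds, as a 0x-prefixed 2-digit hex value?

0x4D

s_0 = plaintext = 0x6D
s_1 = Round(s_0, k_0) = 0xDF
s_2 = Round(s_1, k_1) = 0xFC
s_3 = Round(s_2, k_2) = 0xC2
s_4 = Round(s_3, k_3) = 0x2B
s_5 = Round(s_4, k_4) = 0xBF
s_6 = Round(s_5, k_5) = 0xF4
s_7 = Round(s_6, k_6) = 0x4D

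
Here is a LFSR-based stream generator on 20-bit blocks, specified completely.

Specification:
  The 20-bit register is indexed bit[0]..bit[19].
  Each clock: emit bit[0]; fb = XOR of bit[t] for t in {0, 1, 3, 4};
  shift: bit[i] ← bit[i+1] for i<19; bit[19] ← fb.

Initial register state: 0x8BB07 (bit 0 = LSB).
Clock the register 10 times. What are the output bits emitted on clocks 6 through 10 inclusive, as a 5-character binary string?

reg_0 = 0x8BB07
clock 1: out=1, reg = 0x45D83
clock 2: out=1, reg = 0x22EC1
clock 3: out=1, reg = 0x91760
clock 4: out=0, reg = 0x48BB0
clock 5: out=0, reg = 0xA45D8
clock 6: out=0, reg = 0x522EC
clock 7: out=0, reg = 0xA9176
clock 8: out=0, reg = 0x548BB
clock 9: out=1, reg = 0x2A45D
clock 10: out=1, reg = 0x9522E

00011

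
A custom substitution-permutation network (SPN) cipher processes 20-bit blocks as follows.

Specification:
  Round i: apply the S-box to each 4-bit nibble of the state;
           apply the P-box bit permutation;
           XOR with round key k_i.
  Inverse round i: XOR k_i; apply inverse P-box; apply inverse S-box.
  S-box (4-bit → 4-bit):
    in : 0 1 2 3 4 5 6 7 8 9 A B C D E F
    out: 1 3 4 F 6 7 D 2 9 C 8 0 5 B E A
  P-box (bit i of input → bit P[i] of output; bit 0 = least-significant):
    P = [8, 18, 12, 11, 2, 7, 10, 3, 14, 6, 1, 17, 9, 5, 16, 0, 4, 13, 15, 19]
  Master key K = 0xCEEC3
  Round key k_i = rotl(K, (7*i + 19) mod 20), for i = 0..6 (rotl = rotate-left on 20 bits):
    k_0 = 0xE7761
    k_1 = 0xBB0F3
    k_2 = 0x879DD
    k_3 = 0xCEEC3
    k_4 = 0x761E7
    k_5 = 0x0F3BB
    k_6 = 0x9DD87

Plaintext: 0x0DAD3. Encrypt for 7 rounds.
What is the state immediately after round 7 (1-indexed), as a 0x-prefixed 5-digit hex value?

0x872B1

s_0 = plaintext = 0x0DAD3
s_1 = Round(s_0, k_0) = 0x86CDC
s_2 = Round(s_1, k_1) = 0x2E36C
s_3 = Round(s_2, k_2) = 0xBACB2
s_4 = Round(s_3, k_3) = 0xCBEC0
s_5 = Round(s_4, k_4) = 0x5E4B1
s_6 = Round(s_5, k_5) = 0x552C8
s_7 = Round(s_6, k_6) = 0x872B1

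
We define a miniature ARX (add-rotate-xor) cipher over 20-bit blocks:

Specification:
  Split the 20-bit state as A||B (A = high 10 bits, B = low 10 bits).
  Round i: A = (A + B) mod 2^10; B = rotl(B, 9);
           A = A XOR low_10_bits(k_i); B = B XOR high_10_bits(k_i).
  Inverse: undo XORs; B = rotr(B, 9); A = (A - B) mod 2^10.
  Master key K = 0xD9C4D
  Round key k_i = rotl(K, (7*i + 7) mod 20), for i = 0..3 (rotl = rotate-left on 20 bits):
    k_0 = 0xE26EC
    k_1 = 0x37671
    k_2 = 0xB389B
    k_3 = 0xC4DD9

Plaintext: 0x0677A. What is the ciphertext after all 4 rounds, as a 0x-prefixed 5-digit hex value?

0xB9905

s_0 = plaintext = 0x0677A
s_1 = Round(s_0, k_0) = 0x5FE34
s_2 = Round(s_1, k_1) = 0x709C7
s_3 = Round(s_2, k_2) = 0xC482D
s_4 = Round(s_3, k_3) = 0xB9905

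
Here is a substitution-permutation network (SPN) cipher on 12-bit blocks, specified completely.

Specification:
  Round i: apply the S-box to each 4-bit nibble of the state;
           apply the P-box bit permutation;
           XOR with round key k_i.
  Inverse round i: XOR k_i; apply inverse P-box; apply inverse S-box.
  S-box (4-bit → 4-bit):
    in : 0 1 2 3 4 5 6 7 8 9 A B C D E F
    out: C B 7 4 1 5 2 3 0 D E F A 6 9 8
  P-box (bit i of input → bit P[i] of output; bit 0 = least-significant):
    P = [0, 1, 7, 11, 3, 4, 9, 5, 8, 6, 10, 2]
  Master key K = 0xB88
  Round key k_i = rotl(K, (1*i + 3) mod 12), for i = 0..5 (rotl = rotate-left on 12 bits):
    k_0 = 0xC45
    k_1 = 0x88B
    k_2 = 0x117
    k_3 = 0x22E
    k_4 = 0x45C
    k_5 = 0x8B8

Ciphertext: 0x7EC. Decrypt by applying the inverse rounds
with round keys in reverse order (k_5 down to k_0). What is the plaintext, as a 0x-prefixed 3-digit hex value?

0x2BC

s_0 = ciphertext = 0x7EC
s_1 = InvRound(s_0, k_5) = 0xBDF
s_2 = InvRound(s_1, k_4) = 0x53B
s_3 = InvRound(s_2, k_3) = 0x9D4
s_4 = InvRound(s_3, k_2) = 0x68B
s_5 = InvRound(s_4, k_1) = 0x33F
s_6 = InvRound(s_5, k_0) = 0x2BC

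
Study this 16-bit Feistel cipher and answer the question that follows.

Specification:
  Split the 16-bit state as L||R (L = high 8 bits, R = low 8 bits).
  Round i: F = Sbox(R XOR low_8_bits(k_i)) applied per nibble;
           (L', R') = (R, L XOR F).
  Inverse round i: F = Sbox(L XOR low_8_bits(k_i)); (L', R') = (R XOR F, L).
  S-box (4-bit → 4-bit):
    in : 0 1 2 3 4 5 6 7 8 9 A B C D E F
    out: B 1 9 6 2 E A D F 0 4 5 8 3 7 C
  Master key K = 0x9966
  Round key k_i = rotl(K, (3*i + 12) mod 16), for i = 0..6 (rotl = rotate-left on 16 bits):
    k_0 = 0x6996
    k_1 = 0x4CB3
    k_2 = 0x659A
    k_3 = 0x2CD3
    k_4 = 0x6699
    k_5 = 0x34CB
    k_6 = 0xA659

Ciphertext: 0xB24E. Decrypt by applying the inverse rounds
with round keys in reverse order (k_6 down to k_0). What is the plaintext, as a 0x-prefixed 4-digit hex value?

s_0 = ciphertext = 0xB24E
s_1 = InvRound(s_0, k_6) = 0x3BB2
s_2 = InvRound(s_1, k_5) = 0x793B
s_3 = InvRound(s_2, k_4) = 0x4079
s_4 = InvRound(s_3, k_3) = 0x7F40
s_5 = InvRound(s_4, k_2) = 0x3E7F
s_6 = InvRound(s_5, k_1) = 0x8C3E
s_7 = InvRound(s_6, k_0) = 0x2A8C

0x2A8C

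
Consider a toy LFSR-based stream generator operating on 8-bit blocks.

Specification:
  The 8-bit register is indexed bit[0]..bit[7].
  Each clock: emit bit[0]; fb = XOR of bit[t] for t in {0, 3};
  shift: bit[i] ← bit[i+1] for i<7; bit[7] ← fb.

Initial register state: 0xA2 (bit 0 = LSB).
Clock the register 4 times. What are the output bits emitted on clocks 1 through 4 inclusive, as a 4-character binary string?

0100

reg_0 = 0xA2
clock 1: out=0, reg = 0x51
clock 2: out=1, reg = 0xA8
clock 3: out=0, reg = 0xD4
clock 4: out=0, reg = 0x6A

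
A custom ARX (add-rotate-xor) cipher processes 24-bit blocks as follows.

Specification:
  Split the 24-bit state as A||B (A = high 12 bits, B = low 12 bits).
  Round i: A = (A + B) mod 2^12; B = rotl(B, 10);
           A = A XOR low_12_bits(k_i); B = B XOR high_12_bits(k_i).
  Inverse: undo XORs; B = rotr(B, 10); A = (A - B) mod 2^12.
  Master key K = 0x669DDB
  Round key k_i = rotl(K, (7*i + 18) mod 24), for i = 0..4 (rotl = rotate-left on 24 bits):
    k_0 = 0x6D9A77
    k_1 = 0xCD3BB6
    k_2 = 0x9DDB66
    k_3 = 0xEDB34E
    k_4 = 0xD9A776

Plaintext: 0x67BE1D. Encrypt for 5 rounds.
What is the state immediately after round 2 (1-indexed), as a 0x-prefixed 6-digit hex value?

0xBFB484

s_0 = plaintext = 0x67BE1D
s_1 = Round(s_0, k_0) = 0xEEF15E
s_2 = Round(s_1, k_1) = 0xBFB484
s_3 = Round(s_2, k_2) = 0xB198FC
s_4 = Round(s_3, k_3) = 0x75BCE4
s_5 = Round(s_4, k_4) = 0x349EA3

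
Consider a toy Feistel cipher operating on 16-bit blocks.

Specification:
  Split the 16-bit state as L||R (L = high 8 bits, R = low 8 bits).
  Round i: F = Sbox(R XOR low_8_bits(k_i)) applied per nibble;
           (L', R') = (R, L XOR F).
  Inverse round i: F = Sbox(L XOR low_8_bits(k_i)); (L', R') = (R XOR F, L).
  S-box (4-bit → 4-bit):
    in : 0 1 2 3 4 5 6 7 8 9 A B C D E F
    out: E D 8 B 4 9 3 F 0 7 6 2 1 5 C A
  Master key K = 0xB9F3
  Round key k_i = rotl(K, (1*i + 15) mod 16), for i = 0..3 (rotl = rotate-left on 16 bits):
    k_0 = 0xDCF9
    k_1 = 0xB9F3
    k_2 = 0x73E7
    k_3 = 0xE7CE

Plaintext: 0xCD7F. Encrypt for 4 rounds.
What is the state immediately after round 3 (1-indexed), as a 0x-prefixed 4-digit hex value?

s_0 = plaintext = 0xCD7F
s_1 = Round(s_0, k_0) = 0x7FCE
s_2 = Round(s_1, k_1) = 0xCECA
s_3 = Round(s_2, k_2) = 0xCA4B
s_4 = Round(s_3, k_3) = 0x4BC3

0xCA4B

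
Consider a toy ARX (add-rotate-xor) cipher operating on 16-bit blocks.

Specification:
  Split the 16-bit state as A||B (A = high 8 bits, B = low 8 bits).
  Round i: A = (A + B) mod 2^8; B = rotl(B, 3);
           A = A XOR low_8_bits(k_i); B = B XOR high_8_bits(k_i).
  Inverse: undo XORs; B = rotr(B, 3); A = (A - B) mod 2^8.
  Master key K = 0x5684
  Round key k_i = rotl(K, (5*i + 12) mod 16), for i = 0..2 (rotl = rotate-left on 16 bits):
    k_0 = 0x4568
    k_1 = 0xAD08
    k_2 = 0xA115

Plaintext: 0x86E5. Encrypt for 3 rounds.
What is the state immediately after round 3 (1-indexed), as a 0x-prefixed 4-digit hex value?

0x7656

s_0 = plaintext = 0x86E5
s_1 = Round(s_0, k_0) = 0x036A
s_2 = Round(s_1, k_1) = 0x65FE
s_3 = Round(s_2, k_2) = 0x7656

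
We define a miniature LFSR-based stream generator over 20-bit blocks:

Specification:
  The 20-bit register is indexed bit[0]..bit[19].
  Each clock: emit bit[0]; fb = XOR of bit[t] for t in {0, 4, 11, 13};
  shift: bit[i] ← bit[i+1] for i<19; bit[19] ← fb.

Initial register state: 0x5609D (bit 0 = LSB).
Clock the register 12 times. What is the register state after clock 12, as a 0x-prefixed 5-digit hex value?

reg_0 = 0x5609D
clock 1: out=1, reg = 0xAB04E
clock 2: out=0, reg = 0xD5827
clock 3: out=1, reg = 0x6AC13
clock 4: out=1, reg = 0x35609
clock 5: out=1, reg = 0x9AB04
clock 6: out=0, reg = 0x4D582
clock 7: out=0, reg = 0x26AC1
clock 8: out=1, reg = 0x93560
clock 9: out=0, reg = 0xC9AB0
clock 10: out=0, reg = 0x64D58
clock 11: out=0, reg = 0x326AC
clock 12: out=0, reg = 0x99356

0x99356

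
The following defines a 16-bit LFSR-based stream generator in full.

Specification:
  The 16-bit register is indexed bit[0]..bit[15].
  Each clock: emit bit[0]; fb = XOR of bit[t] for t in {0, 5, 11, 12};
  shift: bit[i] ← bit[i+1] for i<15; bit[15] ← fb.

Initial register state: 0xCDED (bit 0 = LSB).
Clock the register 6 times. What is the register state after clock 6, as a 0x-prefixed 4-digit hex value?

reg_0 = 0xCDED
clock 1: out=1, reg = 0xE6F6
clock 2: out=0, reg = 0xF37B
clock 3: out=1, reg = 0xF9BD
clock 4: out=1, reg = 0x7CDE
clock 5: out=0, reg = 0x3E6F
clock 6: out=1, reg = 0x1F37

0x1F37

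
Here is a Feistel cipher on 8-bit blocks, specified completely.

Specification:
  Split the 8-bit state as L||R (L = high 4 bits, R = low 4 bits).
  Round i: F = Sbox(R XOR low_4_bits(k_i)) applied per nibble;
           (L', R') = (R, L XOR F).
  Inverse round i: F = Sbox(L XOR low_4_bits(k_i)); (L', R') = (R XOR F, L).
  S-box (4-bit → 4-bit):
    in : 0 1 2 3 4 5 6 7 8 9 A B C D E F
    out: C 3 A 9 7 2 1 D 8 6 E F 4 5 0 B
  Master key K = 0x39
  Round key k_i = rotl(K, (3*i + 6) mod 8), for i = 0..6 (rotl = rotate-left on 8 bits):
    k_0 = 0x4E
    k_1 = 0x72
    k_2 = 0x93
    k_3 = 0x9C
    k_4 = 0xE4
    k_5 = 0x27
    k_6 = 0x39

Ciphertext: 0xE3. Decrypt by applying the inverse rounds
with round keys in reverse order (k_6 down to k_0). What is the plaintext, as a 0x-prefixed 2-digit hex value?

s_0 = ciphertext = 0xE3
s_1 = InvRound(s_0, k_6) = 0xEE
s_2 = InvRound(s_1, k_5) = 0x8E
s_3 = InvRound(s_2, k_4) = 0xA8
s_4 = InvRound(s_3, k_3) = 0x9A
s_5 = InvRound(s_4, k_2) = 0x49
s_6 = InvRound(s_5, k_1) = 0x84
s_7 = InvRound(s_6, k_0) = 0x58

0x58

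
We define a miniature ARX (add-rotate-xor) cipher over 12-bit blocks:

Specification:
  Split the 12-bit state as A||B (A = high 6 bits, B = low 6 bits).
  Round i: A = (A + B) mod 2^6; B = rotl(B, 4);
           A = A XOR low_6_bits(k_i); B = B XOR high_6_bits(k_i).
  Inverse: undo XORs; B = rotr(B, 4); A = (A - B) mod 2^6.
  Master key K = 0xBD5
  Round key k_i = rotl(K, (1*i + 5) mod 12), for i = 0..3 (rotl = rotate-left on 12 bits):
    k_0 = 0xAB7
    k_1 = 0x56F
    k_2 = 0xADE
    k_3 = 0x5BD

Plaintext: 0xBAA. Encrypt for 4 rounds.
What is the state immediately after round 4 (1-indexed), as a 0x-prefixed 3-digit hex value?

0xD39

s_0 = plaintext = 0xBAA
s_1 = Round(s_0, k_0) = 0xBC0
s_2 = Round(s_1, k_1) = 0x015
s_3 = Round(s_2, k_2) = 0x2FE
s_4 = Round(s_3, k_3) = 0xD39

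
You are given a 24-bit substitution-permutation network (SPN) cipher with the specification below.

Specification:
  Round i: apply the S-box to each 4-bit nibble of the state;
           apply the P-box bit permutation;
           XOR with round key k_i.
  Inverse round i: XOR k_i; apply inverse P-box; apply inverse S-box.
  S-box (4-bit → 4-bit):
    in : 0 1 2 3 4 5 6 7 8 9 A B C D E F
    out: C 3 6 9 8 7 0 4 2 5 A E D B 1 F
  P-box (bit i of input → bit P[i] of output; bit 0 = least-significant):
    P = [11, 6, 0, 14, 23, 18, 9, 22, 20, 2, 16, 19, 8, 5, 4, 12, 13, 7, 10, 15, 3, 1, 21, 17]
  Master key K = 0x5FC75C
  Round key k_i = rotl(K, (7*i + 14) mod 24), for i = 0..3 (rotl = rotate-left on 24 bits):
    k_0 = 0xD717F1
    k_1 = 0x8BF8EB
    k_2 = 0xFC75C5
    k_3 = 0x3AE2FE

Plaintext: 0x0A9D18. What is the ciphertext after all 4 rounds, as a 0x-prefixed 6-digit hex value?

s_0 = plaintext = 0x0A9D18
s_1 = Round(s_0, k_0) = 0x699625
s_2 = Round(s_1, k_1) = 0x8FD7BA
s_3 = Round(s_2, k_2) = 0xB98227
s_4 = Round(s_3, k_3) = 0x1DC4D9

0x1DC4D9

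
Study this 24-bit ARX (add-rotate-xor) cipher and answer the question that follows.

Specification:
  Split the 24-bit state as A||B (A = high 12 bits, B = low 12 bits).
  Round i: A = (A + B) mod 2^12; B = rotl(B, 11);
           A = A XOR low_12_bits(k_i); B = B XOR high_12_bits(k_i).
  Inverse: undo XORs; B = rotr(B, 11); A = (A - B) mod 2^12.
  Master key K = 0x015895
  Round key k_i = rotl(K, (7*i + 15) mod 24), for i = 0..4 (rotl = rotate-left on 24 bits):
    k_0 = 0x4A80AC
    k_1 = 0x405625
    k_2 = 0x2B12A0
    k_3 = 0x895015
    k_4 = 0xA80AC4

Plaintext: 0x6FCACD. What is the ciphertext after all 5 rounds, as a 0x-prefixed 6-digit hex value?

s_0 = plaintext = 0x6FCACD
s_1 = Round(s_0, k_0) = 0x1659CE
s_2 = Round(s_1, k_1) = 0xD160E2
s_3 = Round(s_2, k_2) = 0xF582C0
s_4 = Round(s_3, k_3) = 0x20D9F5
s_5 = Round(s_4, k_4) = 0x6C667A

0x6C667A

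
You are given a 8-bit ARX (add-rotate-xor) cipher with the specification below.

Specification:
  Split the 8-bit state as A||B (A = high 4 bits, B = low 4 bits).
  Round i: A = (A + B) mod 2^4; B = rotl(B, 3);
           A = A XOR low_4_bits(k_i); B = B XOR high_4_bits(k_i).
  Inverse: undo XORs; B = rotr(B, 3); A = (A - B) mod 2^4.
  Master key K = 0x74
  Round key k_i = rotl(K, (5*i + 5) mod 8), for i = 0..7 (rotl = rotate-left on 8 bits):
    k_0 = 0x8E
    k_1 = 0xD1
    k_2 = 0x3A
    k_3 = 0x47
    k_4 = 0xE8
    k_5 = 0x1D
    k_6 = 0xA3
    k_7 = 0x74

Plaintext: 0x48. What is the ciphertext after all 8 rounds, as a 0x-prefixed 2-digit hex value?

s_0 = plaintext = 0x48
s_1 = Round(s_0, k_0) = 0x2C
s_2 = Round(s_1, k_1) = 0xFB
s_3 = Round(s_2, k_2) = 0x0E
s_4 = Round(s_3, k_3) = 0x93
s_5 = Round(s_4, k_4) = 0x47
s_6 = Round(s_5, k_5) = 0x6A
s_7 = Round(s_6, k_6) = 0x3F
s_8 = Round(s_7, k_7) = 0x68

0x68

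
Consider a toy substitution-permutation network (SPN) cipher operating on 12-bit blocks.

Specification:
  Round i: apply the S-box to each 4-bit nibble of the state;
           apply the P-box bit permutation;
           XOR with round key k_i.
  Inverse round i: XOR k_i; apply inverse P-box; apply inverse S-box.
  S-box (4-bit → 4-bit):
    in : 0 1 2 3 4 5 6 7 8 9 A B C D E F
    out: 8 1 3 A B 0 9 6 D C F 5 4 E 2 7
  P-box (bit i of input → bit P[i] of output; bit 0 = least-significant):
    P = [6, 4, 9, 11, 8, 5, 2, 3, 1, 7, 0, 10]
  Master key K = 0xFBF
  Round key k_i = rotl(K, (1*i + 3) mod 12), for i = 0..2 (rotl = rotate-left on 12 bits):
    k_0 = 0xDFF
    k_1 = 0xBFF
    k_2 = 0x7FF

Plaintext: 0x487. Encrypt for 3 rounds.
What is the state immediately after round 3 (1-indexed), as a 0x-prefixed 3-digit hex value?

0xF07

s_0 = plaintext = 0x487
s_1 = Round(s_0, k_0) = 0xA61
s_2 = Round(s_1, k_1) = 0xE34
s_3 = Round(s_2, k_2) = 0xF07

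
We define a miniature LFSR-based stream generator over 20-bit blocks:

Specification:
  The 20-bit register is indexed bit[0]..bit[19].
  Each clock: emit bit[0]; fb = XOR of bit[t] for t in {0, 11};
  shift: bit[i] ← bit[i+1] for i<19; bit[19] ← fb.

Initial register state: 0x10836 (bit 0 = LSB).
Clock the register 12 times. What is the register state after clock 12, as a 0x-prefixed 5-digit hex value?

0x61710

reg_0 = 0x10836
clock 1: out=0, reg = 0x8841B
clock 2: out=1, reg = 0xC420D
clock 3: out=1, reg = 0xE2106
clock 4: out=0, reg = 0x71083
clock 5: out=1, reg = 0xB8841
clock 6: out=1, reg = 0x5C420
clock 7: out=0, reg = 0x2E210
clock 8: out=0, reg = 0x17108
clock 9: out=0, reg = 0x0B884
clock 10: out=0, reg = 0x85C42
clock 11: out=0, reg = 0xC2E21
clock 12: out=1, reg = 0x61710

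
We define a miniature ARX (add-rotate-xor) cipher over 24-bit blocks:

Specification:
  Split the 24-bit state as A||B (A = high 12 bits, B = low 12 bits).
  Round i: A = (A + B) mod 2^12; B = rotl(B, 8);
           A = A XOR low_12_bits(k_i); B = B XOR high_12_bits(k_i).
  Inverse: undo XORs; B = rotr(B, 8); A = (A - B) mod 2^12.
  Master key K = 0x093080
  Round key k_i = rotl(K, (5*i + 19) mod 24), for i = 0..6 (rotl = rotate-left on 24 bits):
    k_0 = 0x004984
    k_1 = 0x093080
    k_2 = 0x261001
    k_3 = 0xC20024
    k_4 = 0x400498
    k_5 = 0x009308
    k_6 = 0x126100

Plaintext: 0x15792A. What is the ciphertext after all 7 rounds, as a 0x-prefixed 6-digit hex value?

0xBC3682

s_0 = plaintext = 0x15792A
s_1 = Round(s_0, k_0) = 0x305A96
s_2 = Round(s_1, k_1) = 0xD1B63A
s_3 = Round(s_2, k_2) = 0x354802
s_4 = Round(s_3, k_3) = 0xB72EA0
s_5 = Round(s_4, k_4) = 0xE8A4EA
s_6 = Round(s_5, k_5) = 0x07CA47
s_7 = Round(s_6, k_6) = 0xBC3682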